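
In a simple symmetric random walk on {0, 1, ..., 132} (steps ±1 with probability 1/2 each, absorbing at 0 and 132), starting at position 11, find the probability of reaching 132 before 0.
P(hit 132 before 0) = 11/132 = 1/12

Let u_k = P(hit 132 before 0 | start at k). Then u_0 = 0, u_132 = 1, and u_k = u_{k-1}/2 + u_{k+1}/2 for 1 ≤ k ≤ 131. This harmonic recurrence is solved by u_k = k/132, giving u_11 = 11/132 = 1/12.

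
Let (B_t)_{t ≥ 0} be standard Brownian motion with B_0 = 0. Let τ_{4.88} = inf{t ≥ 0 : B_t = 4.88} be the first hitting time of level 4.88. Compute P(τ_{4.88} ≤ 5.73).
P(τ_{4.88} ≤ 5.73) = 2(1 − Φ(4.88/√5.73)) = 2(1 − Φ(2.0386)) ≈ 0.0415

By the reflection principle for standard BM, P(τ_b ≤ t) = 2 · P(B_t ≥ b). Since B_t ~ N(0, t), P(B_t ≥ 4.88) = 1 − Φ(4.88/√t) = 1 − Φ(4.88/√5.73) = 1 − Φ(2.0386) ≈ 0.02074. Doubling: P(τ_{4.88} ≤ 5.73) ≈ 2 · 0.02074 = 0.04148 ≈ 0.0415.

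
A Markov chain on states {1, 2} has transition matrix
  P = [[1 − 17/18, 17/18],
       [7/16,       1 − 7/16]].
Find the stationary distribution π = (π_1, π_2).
π_1 = 63/199, π_2 = 136/199

Solve πP = π with π_1 + π_2 = 1. From πP = π: π_1 · (1 − 17/18) + π_2 · 7/16 = π_1 ⇒ π_2 · 7/16 = π_1 · 17/18 ⇒ π_2/π_1 = (17/18)/(7/16) = 136/63. Together with π_1 + π_2 = 1:
  π_1 = (7/16)/(17/18 + 7/16) = (7/16)/(199/144) = 63/199,
  π_2 = (17/18)/(17/18 + 7/16) = (17/18)/(199/144) = 136/199.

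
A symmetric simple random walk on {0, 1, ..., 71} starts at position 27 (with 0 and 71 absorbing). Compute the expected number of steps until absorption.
E[τ | X_0 = 27] = 1188

Let v_k = E[τ | X_0 = k]. Boundary: v_0 = v_71 = 0. Recurrence: v_k = 1 + (v_{k-1} + v_{k+1})/2 for 1 ≤ k ≤ 70. The particular solution to v_k − (v_{k-1} + v_{k+1})/2 = 1 is v_k = −k^2. Adding homogeneous solution A + B k and matching boundaries gives v_k = k (71 − k). Substituting k = 27: v_27 = 27 · 44 = 1188.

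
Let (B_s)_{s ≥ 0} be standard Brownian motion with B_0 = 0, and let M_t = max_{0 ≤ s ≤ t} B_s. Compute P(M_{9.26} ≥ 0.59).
P(M_{9.26} ≥ 0.59) = 2·P(B_{9.26} ≥ 0.59) = 2(1 − Φ(0.59/√9.26)) ≈ 0.8463

By the reflection principle for Brownian motion, P(M_t ≥ a) = 2 · P(B_t ≥ a) for a ≥ 0. Since B_t ~ N(0, t), P(B_t ≥ 0.59) = 1 − Φ(0.59/√t) = 1 − Φ(0.59/√9.26) = 1 − Φ(0.1939). So
  P(M_{9.26} ≥ 0.59) = 2(1 − Φ(0.1939)) ≈ 0.8463.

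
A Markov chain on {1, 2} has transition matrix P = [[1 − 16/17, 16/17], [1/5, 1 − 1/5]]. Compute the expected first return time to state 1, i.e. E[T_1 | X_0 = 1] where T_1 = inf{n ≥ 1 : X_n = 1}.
E[T_1 | X_0 = 1] = 1/π_1 = 97/17

For an irreducible recurrent Markov chain with stationary distribution π, E[T_i | X_0 = i] = 1/π_i (Kac's formula). Here π_1 = (1/5)/(16/17 + 1/5) = (1/5)/(97/85) = 17/97, so E[T_1 | X_0 = 1] = 1/π_1 = (16/17 + 1/5)/(1/5) = (97/85)/(1/5) = 97/17.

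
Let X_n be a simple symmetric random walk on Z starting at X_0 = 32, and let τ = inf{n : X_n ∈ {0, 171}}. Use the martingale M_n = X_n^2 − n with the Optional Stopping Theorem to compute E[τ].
E[τ] = 4448

M_n = X_n^2 − n is a martingale (since E[X_{n+1}^2 | F_n] = X_n^2 + 1). By OST (τ has finite mean in a bounded region), E[M_τ] = E[M_0] = X_0^2 − 0 = 32^2 = 1024. Also E[M_τ] = E[X_τ^2] − E[τ]. The walk exits at 0 or 171, with P(hit 171 first) = 32/171, so E[X_τ^2] = 171^2 · 32/171 + 0 = 5472. Thus E[τ] = E[X_τ^2] − E[M_τ] = 5472 − 1024 = 4448 = 32(171 − 32) = 4448.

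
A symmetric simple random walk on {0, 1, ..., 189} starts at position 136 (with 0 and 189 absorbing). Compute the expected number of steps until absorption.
E[τ | X_0 = 136] = 7208

Let v_k = E[τ | X_0 = k]. Boundary: v_0 = v_189 = 0. Recurrence: v_k = 1 + (v_{k-1} + v_{k+1})/2 for 1 ≤ k ≤ 188. The particular solution to v_k − (v_{k-1} + v_{k+1})/2 = 1 is v_k = −k^2. Adding homogeneous solution A + B k and matching boundaries gives v_k = k (189 − k). Substituting k = 136: v_136 = 136 · 53 = 7208.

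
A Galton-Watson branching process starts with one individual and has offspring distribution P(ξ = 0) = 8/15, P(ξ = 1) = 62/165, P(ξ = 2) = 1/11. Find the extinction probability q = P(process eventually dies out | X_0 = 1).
q = 1

Mean offspring μ = 0·8/15 + 1·62/165 + 2·1/11 = 92/165 ≤ 1. For μ ≤ 1 with offspring not concentrated at 1, the Galton-Watson process goes extinct almost surely, so q = 1.
(Algebraic check: The pgf is f(s) = 8/15 + 62/165·s + 1/11·s². The extinction probability q is the smallest fixed point of f in [0, 1]. Setting s = f(s):
  1/11·s² + (62/165 − 1)·s + 8/15 = 0
  1/11·s² − (8/15 + 1/11)·s + 8/15 = 0
which factors as (s − 1)·(1/11·s − 8/15) = 0, giving roots s = 1 and s = (8/15)/(1/11) = 88/15. Since 88/15 ≥ 1, the smallest root in [0, 1] is s = 1.)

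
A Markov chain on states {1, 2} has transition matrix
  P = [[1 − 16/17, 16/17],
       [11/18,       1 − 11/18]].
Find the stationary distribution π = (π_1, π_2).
π_1 = 187/475, π_2 = 288/475

Solve πP = π with π_1 + π_2 = 1. From πP = π: π_1 · (1 − 16/17) + π_2 · 11/18 = π_1 ⇒ π_2 · 11/18 = π_1 · 16/17 ⇒ π_2/π_1 = (16/17)/(11/18) = 288/187. Together with π_1 + π_2 = 1:
  π_1 = (11/18)/(16/17 + 11/18) = (11/18)/(475/306) = 187/475,
  π_2 = (16/17)/(16/17 + 11/18) = (16/17)/(475/306) = 288/475.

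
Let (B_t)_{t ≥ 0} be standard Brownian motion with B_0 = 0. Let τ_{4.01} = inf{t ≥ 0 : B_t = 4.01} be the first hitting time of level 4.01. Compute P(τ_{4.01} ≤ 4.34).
P(τ_{4.01} ≤ 4.34) = 2(1 − Φ(4.01/√4.34)) = 2(1 − Φ(1.9249)) ≈ 0.0542

By the reflection principle for standard BM, P(τ_b ≤ t) = 2 · P(B_t ≥ b). Since B_t ~ N(0, t), P(B_t ≥ 4.01) = 1 − Φ(4.01/√t) = 1 − Φ(4.01/√4.34) = 1 − Φ(1.9249) ≈ 0.02712. Doubling: P(τ_{4.01} ≤ 4.34) ≈ 2 · 0.02712 = 0.05424 ≈ 0.0542.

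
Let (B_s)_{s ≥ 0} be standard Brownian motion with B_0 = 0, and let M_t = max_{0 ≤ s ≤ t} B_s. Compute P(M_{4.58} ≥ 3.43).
P(M_{4.58} ≥ 3.43) = 2·P(B_{4.58} ≥ 3.43) = 2(1 − Φ(3.43/√4.58)) ≈ 0.1090

By the reflection principle for Brownian motion, P(M_t ≥ a) = 2 · P(B_t ≥ a) for a ≥ 0. Since B_t ~ N(0, t), P(B_t ≥ 3.43) = 1 − Φ(3.43/√t) = 1 − Φ(3.43/√4.58) = 1 − Φ(1.6027). So
  P(M_{4.58} ≥ 3.43) = 2(1 − Φ(1.6027)) ≈ 0.1090.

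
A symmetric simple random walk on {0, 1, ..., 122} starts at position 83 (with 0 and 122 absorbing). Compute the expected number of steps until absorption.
E[τ | X_0 = 83] = 3237

Let v_k = E[τ | X_0 = k]. Boundary: v_0 = v_122 = 0. Recurrence: v_k = 1 + (v_{k-1} + v_{k+1})/2 for 1 ≤ k ≤ 121. The particular solution to v_k − (v_{k-1} + v_{k+1})/2 = 1 is v_k = −k^2. Adding homogeneous solution A + B k and matching boundaries gives v_k = k (122 − k). Substituting k = 83: v_83 = 83 · 39 = 3237.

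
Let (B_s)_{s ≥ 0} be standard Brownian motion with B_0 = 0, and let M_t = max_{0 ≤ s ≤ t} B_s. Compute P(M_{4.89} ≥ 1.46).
P(M_{4.89} ≥ 1.46) = 2·P(B_{4.89} ≥ 1.46) = 2(1 − Φ(1.46/√4.89)) ≈ 0.5091

By the reflection principle for Brownian motion, P(M_t ≥ a) = 2 · P(B_t ≥ a) for a ≥ 0. Since B_t ~ N(0, t), P(B_t ≥ 1.46) = 1 − Φ(1.46/√t) = 1 − Φ(1.46/√4.89) = 1 − Φ(0.6602). So
  P(M_{4.89} ≥ 1.46) = 2(1 − Φ(0.6602)) ≈ 0.5091.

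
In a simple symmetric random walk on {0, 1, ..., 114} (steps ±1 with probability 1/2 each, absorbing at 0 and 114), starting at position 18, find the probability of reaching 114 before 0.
P(hit 114 before 0) = 18/114 = 3/19

Let u_k = P(hit 114 before 0 | start at k). Then u_0 = 0, u_114 = 1, and u_k = u_{k-1}/2 + u_{k+1}/2 for 1 ≤ k ≤ 113. This harmonic recurrence is solved by u_k = k/114, giving u_18 = 18/114 = 3/19.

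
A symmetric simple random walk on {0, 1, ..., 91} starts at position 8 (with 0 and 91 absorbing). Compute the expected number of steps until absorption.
E[τ | X_0 = 8] = 664

Let v_k = E[τ | X_0 = k]. Boundary: v_0 = v_91 = 0. Recurrence: v_k = 1 + (v_{k-1} + v_{k+1})/2 for 1 ≤ k ≤ 90. The particular solution to v_k − (v_{k-1} + v_{k+1})/2 = 1 is v_k = −k^2. Adding homogeneous solution A + B k and matching boundaries gives v_k = k (91 − k). Substituting k = 8: v_8 = 8 · 83 = 664.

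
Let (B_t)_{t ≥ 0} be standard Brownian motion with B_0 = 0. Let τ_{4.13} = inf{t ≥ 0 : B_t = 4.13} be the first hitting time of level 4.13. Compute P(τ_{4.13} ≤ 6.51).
P(τ_{4.13} ≤ 6.51) = 2(1 − Φ(4.13/√6.51)) = 2(1 − Φ(1.6187)) ≈ 0.1055

By the reflection principle for standard BM, P(τ_b ≤ t) = 2 · P(B_t ≥ b). Since B_t ~ N(0, t), P(B_t ≥ 4.13) = 1 − Φ(4.13/√t) = 1 − Φ(4.13/√6.51) = 1 − Φ(1.6187) ≈ 0.05276. Doubling: P(τ_{4.13} ≤ 6.51) ≈ 2 · 0.05276 = 0.10552 ≈ 0.1055.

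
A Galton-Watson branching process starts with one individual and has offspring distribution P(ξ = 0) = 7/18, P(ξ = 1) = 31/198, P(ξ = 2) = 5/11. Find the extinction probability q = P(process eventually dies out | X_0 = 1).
q = 77/90

The pgf is f(s) = 7/18 + 31/198·s + 5/11·s². The extinction probability q is the smallest fixed point of f in [0, 1]. Setting s = f(s):
  5/11·s² + (31/198 − 1)·s + 7/18 = 0
  5/11·s² − (7/18 + 5/11)·s + 7/18 = 0
which factors as (s − 1)·(5/11·s − 7/18) = 0, giving roots s = 1 and s = (7/18)/(5/11) = 77/90.
Mean offspring μ = 31/198 + 2·5/11 = 211/198 > 1 (supercritical), so q < 1. The extinction probability is the smaller root: q = (7/18)/(5/11) = 77/90.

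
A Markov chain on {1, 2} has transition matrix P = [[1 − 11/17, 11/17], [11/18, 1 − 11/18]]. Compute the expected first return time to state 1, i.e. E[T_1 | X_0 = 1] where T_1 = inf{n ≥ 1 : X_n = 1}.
E[T_1 | X_0 = 1] = 1/π_1 = 35/17

For an irreducible recurrent Markov chain with stationary distribution π, E[T_i | X_0 = i] = 1/π_i (Kac's formula). Here π_1 = (11/18)/(11/17 + 11/18) = (11/18)/(385/306) = 17/35, so E[T_1 | X_0 = 1] = 1/π_1 = (11/17 + 11/18)/(11/18) = (385/306)/(11/18) = 35/17.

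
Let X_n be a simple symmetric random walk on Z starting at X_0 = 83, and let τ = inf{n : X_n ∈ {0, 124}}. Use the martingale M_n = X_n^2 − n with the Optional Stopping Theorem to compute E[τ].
E[τ] = 3403

M_n = X_n^2 − n is a martingale (since E[X_{n+1}^2 | F_n] = X_n^2 + 1). By OST (τ has finite mean in a bounded region), E[M_τ] = E[M_0] = X_0^2 − 0 = 83^2 = 6889. Also E[M_τ] = E[X_τ^2] − E[τ]. The walk exits at 0 or 124, with P(hit 124 first) = 83/124, so E[X_τ^2] = 124^2 · 83/124 + 0 = 10292. Thus E[τ] = E[X_τ^2] − E[M_τ] = 10292 − 6889 = 3403 = 83(124 − 83) = 3403.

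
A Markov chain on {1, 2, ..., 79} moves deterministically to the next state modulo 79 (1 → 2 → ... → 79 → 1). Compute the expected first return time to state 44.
E[T_44 | X_0 = 44] = 79

The chain cycles deterministically, so starting at state 44 it returns in exactly 79 steps. Equivalently, the stationary distribution is uniform π_j = 1/79 for every state j, so by Kac's formula E[T_44] = 1/π_44 = 79.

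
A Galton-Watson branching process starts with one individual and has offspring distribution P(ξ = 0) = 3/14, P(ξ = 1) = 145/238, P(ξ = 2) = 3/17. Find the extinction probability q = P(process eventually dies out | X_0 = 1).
q = 1

Mean offspring μ = 0·3/14 + 1·145/238 + 2·3/17 = 229/238 ≤ 1. For μ ≤ 1 with offspring not concentrated at 1, the Galton-Watson process goes extinct almost surely, so q = 1.
(Algebraic check: The pgf is f(s) = 3/14 + 145/238·s + 3/17·s². The extinction probability q is the smallest fixed point of f in [0, 1]. Setting s = f(s):
  3/17·s² + (145/238 − 1)·s + 3/14 = 0
  3/17·s² − (3/14 + 3/17)·s + 3/14 = 0
which factors as (s − 1)·(3/17·s − 3/14) = 0, giving roots s = 1 and s = (3/14)/(3/17) = 17/14. Since 17/14 ≥ 1, the smallest root in [0, 1] is s = 1.)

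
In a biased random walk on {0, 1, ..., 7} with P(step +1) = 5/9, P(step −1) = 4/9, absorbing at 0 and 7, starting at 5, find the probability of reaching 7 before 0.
P(hit 7 before 0) = (1 − (4/5)^5) / (1 − (4/5)^7) = 52525/61741

Let u_k denote P(reach 7 before 0 | start at k). Boundary: u_0 = 0, u_7 = 1. Recurrence: u_k = 5/9·u_{k+1} + 4/9·u_{k-1} for 1 ≤ k ≤ 6. Try u_k = A + B·r^k with r = q/p = (4/9)/(5/9) = 4/5. Substitution satisfies the recurrence; boundary conditions give:
  u_k = (1 − r^k) / (1 − r^N) = (1 − (4/5)^5) / (1 − (4/5)^7) = 52525/61741.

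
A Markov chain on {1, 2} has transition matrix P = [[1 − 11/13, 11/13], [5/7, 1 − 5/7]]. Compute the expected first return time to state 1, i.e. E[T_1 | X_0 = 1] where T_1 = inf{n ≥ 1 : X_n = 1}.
E[T_1 | X_0 = 1] = 1/π_1 = 142/65

For an irreducible recurrent Markov chain with stationary distribution π, E[T_i | X_0 = i] = 1/π_i (Kac's formula). Here π_1 = (5/7)/(11/13 + 5/7) = (5/7)/(142/91) = 65/142, so E[T_1 | X_0 = 1] = 1/π_1 = (11/13 + 5/7)/(5/7) = (142/91)/(5/7) = 142/65.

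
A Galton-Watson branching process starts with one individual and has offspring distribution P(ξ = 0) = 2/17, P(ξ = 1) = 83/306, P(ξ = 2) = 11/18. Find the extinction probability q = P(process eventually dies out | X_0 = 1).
q = 36/187

The pgf is f(s) = 2/17 + 83/306·s + 11/18·s². The extinction probability q is the smallest fixed point of f in [0, 1]. Setting s = f(s):
  11/18·s² + (83/306 − 1)·s + 2/17 = 0
  11/18·s² − (2/17 + 11/18)·s + 2/17 = 0
which factors as (s − 1)·(11/18·s − 2/17) = 0, giving roots s = 1 and s = (2/17)/(11/18) = 36/187.
Mean offspring μ = 83/306 + 2·11/18 = 457/306 > 1 (supercritical), so q < 1. The extinction probability is the smaller root: q = (2/17)/(11/18) = 36/187.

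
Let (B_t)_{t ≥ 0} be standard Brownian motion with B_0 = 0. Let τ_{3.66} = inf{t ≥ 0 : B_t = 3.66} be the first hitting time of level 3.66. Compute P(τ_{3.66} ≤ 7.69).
P(τ_{3.66} ≤ 7.69) = 2(1 − Φ(3.66/√7.69)) = 2(1 − Φ(1.3198)) ≈ 0.1869

By the reflection principle for standard BM, P(τ_b ≤ t) = 2 · P(B_t ≥ b). Since B_t ~ N(0, t), P(B_t ≥ 3.66) = 1 − Φ(3.66/√t) = 1 − Φ(3.66/√7.69) = 1 − Φ(1.3198) ≈ 0.09345. Doubling: P(τ_{3.66} ≤ 7.69) ≈ 2 · 0.09345 = 0.18690 ≈ 0.1869.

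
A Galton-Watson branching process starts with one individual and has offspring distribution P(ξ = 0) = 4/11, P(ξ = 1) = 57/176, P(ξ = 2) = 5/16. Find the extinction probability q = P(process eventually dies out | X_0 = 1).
q = 1

Mean offspring μ = 0·4/11 + 1·57/176 + 2·5/16 = 167/176 ≤ 1. For μ ≤ 1 with offspring not concentrated at 1, the Galton-Watson process goes extinct almost surely, so q = 1.
(Algebraic check: The pgf is f(s) = 4/11 + 57/176·s + 5/16·s². The extinction probability q is the smallest fixed point of f in [0, 1]. Setting s = f(s):
  5/16·s² + (57/176 − 1)·s + 4/11 = 0
  5/16·s² − (4/11 + 5/16)·s + 4/11 = 0
which factors as (s − 1)·(5/16·s − 4/11) = 0, giving roots s = 1 and s = (4/11)/(5/16) = 64/55. Since 64/55 ≥ 1, the smallest root in [0, 1] is s = 1.)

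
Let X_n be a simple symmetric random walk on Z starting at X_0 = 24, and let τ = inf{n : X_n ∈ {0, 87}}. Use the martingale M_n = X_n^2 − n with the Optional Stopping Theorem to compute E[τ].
E[τ] = 1512

M_n = X_n^2 − n is a martingale (since E[X_{n+1}^2 | F_n] = X_n^2 + 1). By OST (τ has finite mean in a bounded region), E[M_τ] = E[M_0] = X_0^2 − 0 = 24^2 = 576. Also E[M_τ] = E[X_τ^2] − E[τ]. The walk exits at 0 or 87, with P(hit 87 first) = 24/87, so E[X_τ^2] = 87^2 · 24/87 + 0 = 2088. Thus E[τ] = E[X_τ^2] − E[M_τ] = 2088 − 576 = 1512 = 24(87 − 24) = 1512.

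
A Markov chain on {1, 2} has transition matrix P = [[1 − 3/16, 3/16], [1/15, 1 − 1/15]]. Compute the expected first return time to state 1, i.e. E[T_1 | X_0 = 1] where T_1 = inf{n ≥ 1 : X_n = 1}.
E[T_1 | X_0 = 1] = 1/π_1 = 61/16

For an irreducible recurrent Markov chain with stationary distribution π, E[T_i | X_0 = i] = 1/π_i (Kac's formula). Here π_1 = (1/15)/(3/16 + 1/15) = (1/15)/(61/240) = 16/61, so E[T_1 | X_0 = 1] = 1/π_1 = (3/16 + 1/15)/(1/15) = (61/240)/(1/15) = 61/16.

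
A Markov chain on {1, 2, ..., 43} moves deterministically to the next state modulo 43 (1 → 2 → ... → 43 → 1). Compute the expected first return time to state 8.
E[T_8 | X_0 = 8] = 43

The chain cycles deterministically, so starting at state 8 it returns in exactly 43 steps. Equivalently, the stationary distribution is uniform π_j = 1/43 for every state j, so by Kac's formula E[T_8] = 1/π_8 = 43.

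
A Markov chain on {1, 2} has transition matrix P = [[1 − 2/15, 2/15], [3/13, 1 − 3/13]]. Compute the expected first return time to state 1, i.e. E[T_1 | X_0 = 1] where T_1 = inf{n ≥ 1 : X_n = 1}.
E[T_1 | X_0 = 1] = 1/π_1 = 71/45

For an irreducible recurrent Markov chain with stationary distribution π, E[T_i | X_0 = i] = 1/π_i (Kac's formula). Here π_1 = (3/13)/(2/15 + 3/13) = (3/13)/(71/195) = 45/71, so E[T_1 | X_0 = 1] = 1/π_1 = (2/15 + 3/13)/(3/13) = (71/195)/(3/13) = 71/45.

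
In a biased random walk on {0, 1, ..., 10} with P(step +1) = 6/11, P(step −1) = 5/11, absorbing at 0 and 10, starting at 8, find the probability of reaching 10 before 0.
P(hit 10 before 0) = (1 − (5/6)^8) / (1 − (5/6)^10) = 4218516/4609141

Let u_k denote P(reach 10 before 0 | start at k). Boundary: u_0 = 0, u_10 = 1. Recurrence: u_k = 6/11·u_{k+1} + 5/11·u_{k-1} for 1 ≤ k ≤ 9. Try u_k = A + B·r^k with r = q/p = (5/11)/(6/11) = 5/6. Substitution satisfies the recurrence; boundary conditions give:
  u_k = (1 − r^k) / (1 − r^N) = (1 − (5/6)^8) / (1 − (5/6)^10) = 4218516/4609141.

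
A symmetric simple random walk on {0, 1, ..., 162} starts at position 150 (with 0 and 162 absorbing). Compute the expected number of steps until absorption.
E[τ | X_0 = 150] = 1800

Let v_k = E[τ | X_0 = k]. Boundary: v_0 = v_162 = 0. Recurrence: v_k = 1 + (v_{k-1} + v_{k+1})/2 for 1 ≤ k ≤ 161. The particular solution to v_k − (v_{k-1} + v_{k+1})/2 = 1 is v_k = −k^2. Adding homogeneous solution A + B k and matching boundaries gives v_k = k (162 − k). Substituting k = 150: v_150 = 150 · 12 = 1800.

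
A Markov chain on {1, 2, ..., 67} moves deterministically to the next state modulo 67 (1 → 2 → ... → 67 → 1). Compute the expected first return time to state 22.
E[T_22 | X_0 = 22] = 67

The chain cycles deterministically, so starting at state 22 it returns in exactly 67 steps. Equivalently, the stationary distribution is uniform π_j = 1/67 for every state j, so by Kac's formula E[T_22] = 1/π_22 = 67.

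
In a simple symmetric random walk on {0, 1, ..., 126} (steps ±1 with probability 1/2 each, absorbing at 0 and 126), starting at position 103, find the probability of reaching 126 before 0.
P(hit 126 before 0) = 103/126

Let u_k = P(hit 126 before 0 | start at k). Then u_0 = 0, u_126 = 1, and u_k = u_{k-1}/2 + u_{k+1}/2 for 1 ≤ k ≤ 125. This harmonic recurrence is solved by u_k = k/126, giving u_103 = 103/126.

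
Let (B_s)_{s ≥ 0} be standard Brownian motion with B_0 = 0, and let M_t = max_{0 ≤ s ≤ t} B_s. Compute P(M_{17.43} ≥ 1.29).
P(M_{17.43} ≥ 1.29) = 2·P(B_{17.43} ≥ 1.29) = 2(1 − Φ(1.29/√17.43)) ≈ 0.7573

By the reflection principle for Brownian motion, P(M_t ≥ a) = 2 · P(B_t ≥ a) for a ≥ 0. Since B_t ~ N(0, t), P(B_t ≥ 1.29) = 1 − Φ(1.29/√t) = 1 − Φ(1.29/√17.43) = 1 − Φ(0.3090). So
  P(M_{17.43} ≥ 1.29) = 2(1 − Φ(0.3090)) ≈ 0.7573.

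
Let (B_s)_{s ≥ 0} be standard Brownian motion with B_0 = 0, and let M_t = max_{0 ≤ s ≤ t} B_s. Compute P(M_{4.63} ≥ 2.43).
P(M_{4.63} ≥ 2.43) = 2·P(B_{4.63} ≥ 2.43) = 2(1 − Φ(2.43/√4.63)) ≈ 0.2588

By the reflection principle for Brownian motion, P(M_t ≥ a) = 2 · P(B_t ≥ a) for a ≥ 0. Since B_t ~ N(0, t), P(B_t ≥ 2.43) = 1 − Φ(2.43/√t) = 1 − Φ(2.43/√4.63) = 1 − Φ(1.1293). So
  P(M_{4.63} ≥ 2.43) = 2(1 − Φ(1.1293)) ≈ 0.2588.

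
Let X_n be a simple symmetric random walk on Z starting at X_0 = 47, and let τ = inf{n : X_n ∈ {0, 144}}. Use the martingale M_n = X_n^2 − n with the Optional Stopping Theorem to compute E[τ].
E[τ] = 4559

M_n = X_n^2 − n is a martingale (since E[X_{n+1}^2 | F_n] = X_n^2 + 1). By OST (τ has finite mean in a bounded region), E[M_τ] = E[M_0] = X_0^2 − 0 = 47^2 = 2209. Also E[M_τ] = E[X_τ^2] − E[τ]. The walk exits at 0 or 144, with P(hit 144 first) = 47/144, so E[X_τ^2] = 144^2 · 47/144 + 0 = 6768. Thus E[τ] = E[X_τ^2] − E[M_τ] = 6768 − 2209 = 4559 = 47(144 − 47) = 4559.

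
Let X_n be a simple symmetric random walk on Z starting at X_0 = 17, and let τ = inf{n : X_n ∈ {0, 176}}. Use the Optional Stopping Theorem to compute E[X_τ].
E[X_τ] = 17

X_n is a martingale and τ is a bounded-mean stopping time (indeed τ is finite a.s. with bounded expectation since the walk is in a bounded region). By the OST, E[X_τ] = E[X_0] = 17. Equivalently: E[X_τ] = 176 · P(hit 176 first) + 0 · P(hit 0 first) = 176 · (17/176) = 17.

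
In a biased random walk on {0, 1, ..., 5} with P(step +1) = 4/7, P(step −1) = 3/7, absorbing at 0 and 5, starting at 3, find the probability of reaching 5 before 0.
P(hit 5 before 0) = (1 − (3/4)^3) / (1 − (3/4)^5) = 592/781

Let u_k denote P(reach 5 before 0 | start at k). Boundary: u_0 = 0, u_5 = 1. Recurrence: u_k = 4/7·u_{k+1} + 3/7·u_{k-1} for 1 ≤ k ≤ 4. Try u_k = A + B·r^k with r = q/p = (3/7)/(4/7) = 3/4. Substitution satisfies the recurrence; boundary conditions give:
  u_k = (1 − r^k) / (1 − r^N) = (1 − (3/4)^3) / (1 − (3/4)^5) = 592/781.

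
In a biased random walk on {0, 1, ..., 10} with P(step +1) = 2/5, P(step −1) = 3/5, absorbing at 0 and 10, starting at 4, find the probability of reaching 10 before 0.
P(hit 10 before 0) = (1 − (3/2)^4) / (1 − (3/2)^10) = 832/11605

Let u_k denote P(reach 10 before 0 | start at k). Boundary: u_0 = 0, u_10 = 1. Recurrence: u_k = 2/5·u_{k+1} + 3/5·u_{k-1} for 1 ≤ k ≤ 9. Try u_k = A + B·r^k with r = q/p = (3/5)/(2/5) = 3/2. Substitution satisfies the recurrence; boundary conditions give:
  u_k = (1 − r^k) / (1 − r^N) = (1 − (3/2)^4) / (1 − (3/2)^10) = 832/11605.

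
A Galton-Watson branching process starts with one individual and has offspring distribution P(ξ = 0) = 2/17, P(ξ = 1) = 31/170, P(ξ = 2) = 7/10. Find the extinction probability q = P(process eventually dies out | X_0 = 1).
q = 20/119

The pgf is f(s) = 2/17 + 31/170·s + 7/10·s². The extinction probability q is the smallest fixed point of f in [0, 1]. Setting s = f(s):
  7/10·s² + (31/170 − 1)·s + 2/17 = 0
  7/10·s² − (2/17 + 7/10)·s + 2/17 = 0
which factors as (s − 1)·(7/10·s − 2/17) = 0, giving roots s = 1 and s = (2/17)/(7/10) = 20/119.
Mean offspring μ = 31/170 + 2·7/10 = 269/170 > 1 (supercritical), so q < 1. The extinction probability is the smaller root: q = (2/17)/(7/10) = 20/119.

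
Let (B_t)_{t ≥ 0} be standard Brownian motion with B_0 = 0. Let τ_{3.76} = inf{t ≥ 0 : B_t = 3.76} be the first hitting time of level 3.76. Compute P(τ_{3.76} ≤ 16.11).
P(τ_{3.76} ≤ 16.11) = 2(1 − Φ(3.76/√16.11)) = 2(1 − Φ(0.9368)) ≈ 0.3489

By the reflection principle for standard BM, P(τ_b ≤ t) = 2 · P(B_t ≥ b). Since B_t ~ N(0, t), P(B_t ≥ 3.76) = 1 − Φ(3.76/√t) = 1 − Φ(3.76/√16.11) = 1 − Φ(0.9368) ≈ 0.17443. Doubling: P(τ_{3.76} ≤ 16.11) ≈ 2 · 0.17443 = 0.34886 ≈ 0.3489.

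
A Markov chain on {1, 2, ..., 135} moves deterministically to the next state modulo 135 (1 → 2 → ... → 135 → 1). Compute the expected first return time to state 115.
E[T_115 | X_0 = 115] = 135

The chain cycles deterministically, so starting at state 115 it returns in exactly 135 steps. Equivalently, the stationary distribution is uniform π_j = 1/135 for every state j, so by Kac's formula E[T_115] = 1/π_115 = 135.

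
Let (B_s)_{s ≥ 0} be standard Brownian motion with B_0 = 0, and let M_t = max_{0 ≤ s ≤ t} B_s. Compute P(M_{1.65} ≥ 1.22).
P(M_{1.65} ≥ 1.22) = 2·P(B_{1.65} ≥ 1.22) = 2(1 − Φ(1.22/√1.65)) ≈ 0.3422

By the reflection principle for Brownian motion, P(M_t ≥ a) = 2 · P(B_t ≥ a) for a ≥ 0. Since B_t ~ N(0, t), P(B_t ≥ 1.22) = 1 − Φ(1.22/√t) = 1 − Φ(1.22/√1.65) = 1 − Φ(0.9498). So
  P(M_{1.65} ≥ 1.22) = 2(1 − Φ(0.9498)) ≈ 0.3422.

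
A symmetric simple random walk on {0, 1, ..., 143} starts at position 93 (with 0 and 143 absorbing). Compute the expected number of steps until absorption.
E[τ | X_0 = 93] = 4650

Let v_k = E[τ | X_0 = k]. Boundary: v_0 = v_143 = 0. Recurrence: v_k = 1 + (v_{k-1} + v_{k+1})/2 for 1 ≤ k ≤ 142. The particular solution to v_k − (v_{k-1} + v_{k+1})/2 = 1 is v_k = −k^2. Adding homogeneous solution A + B k and matching boundaries gives v_k = k (143 − k). Substituting k = 93: v_93 = 93 · 50 = 4650.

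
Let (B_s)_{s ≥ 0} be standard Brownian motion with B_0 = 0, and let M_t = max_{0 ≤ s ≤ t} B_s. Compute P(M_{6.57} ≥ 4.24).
P(M_{6.57} ≥ 4.24) = 2·P(B_{6.57} ≥ 4.24) = 2(1 − Φ(4.24/√6.57)) ≈ 0.0981

By the reflection principle for Brownian motion, P(M_t ≥ a) = 2 · P(B_t ≥ a) for a ≥ 0. Since B_t ~ N(0, t), P(B_t ≥ 4.24) = 1 − Φ(4.24/√t) = 1 − Φ(4.24/√6.57) = 1 − Φ(1.6542). So
  P(M_{6.57} ≥ 4.24) = 2(1 − Φ(1.6542)) ≈ 0.0981.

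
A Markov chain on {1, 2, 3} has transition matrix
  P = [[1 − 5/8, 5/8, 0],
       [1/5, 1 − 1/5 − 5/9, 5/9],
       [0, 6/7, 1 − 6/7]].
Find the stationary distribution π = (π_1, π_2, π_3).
π = (432/2657, 1350/2657, 875/2657)

This is a birth-death chain on three states, which satisfies detailed balance: π_1 · P_{12} = π_2 · P_{21} and π_2 · P_{23} = π_3 · P_{32}.
From π_1 · 5/8 = π_2 · 1/5: π_2/π_1 = (5/8)/(1/5) = 25/8.
From π_2 · 5/9 = π_3 · 6/7: π_3/π_2 = (5/9)/(6/7) = 35/54.
Take π_1 proportional to 1; then unnormalized π = (1, 25/8, 875/432). Normalize by dividing by the sum 2657/432:
  π = (432/2657, 1350/2657, 875/2657).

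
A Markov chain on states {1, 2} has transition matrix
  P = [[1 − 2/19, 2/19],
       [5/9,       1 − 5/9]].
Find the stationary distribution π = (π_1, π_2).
π_1 = 95/113, π_2 = 18/113

Solve πP = π with π_1 + π_2 = 1. From πP = π: π_1 · (1 − 2/19) + π_2 · 5/9 = π_1 ⇒ π_2 · 5/9 = π_1 · 2/19 ⇒ π_2/π_1 = (2/19)/(5/9) = 18/95. Together with π_1 + π_2 = 1:
  π_1 = (5/9)/(2/19 + 5/9) = (5/9)/(113/171) = 95/113,
  π_2 = (2/19)/(2/19 + 5/9) = (2/19)/(113/171) = 18/113.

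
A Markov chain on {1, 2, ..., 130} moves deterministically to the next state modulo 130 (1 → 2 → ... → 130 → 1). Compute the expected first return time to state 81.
E[T_81 | X_0 = 81] = 130

The chain cycles deterministically, so starting at state 81 it returns in exactly 130 steps. Equivalently, the stationary distribution is uniform π_j = 1/130 for every state j, so by Kac's formula E[T_81] = 1/π_81 = 130.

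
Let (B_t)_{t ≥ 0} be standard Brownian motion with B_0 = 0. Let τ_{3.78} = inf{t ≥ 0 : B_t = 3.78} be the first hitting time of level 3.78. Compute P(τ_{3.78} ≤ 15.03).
P(τ_{3.78} ≤ 15.03) = 2(1 − Φ(3.78/√15.03)) = 2(1 − Φ(0.9750)) ≈ 0.3296

By the reflection principle for standard BM, P(τ_b ≤ t) = 2 · P(B_t ≥ b). Since B_t ~ N(0, t), P(B_t ≥ 3.78) = 1 − Φ(3.78/√t) = 1 − Φ(3.78/√15.03) = 1 − Φ(0.9750) ≈ 0.16478. Doubling: P(τ_{3.78} ≤ 15.03) ≈ 2 · 0.16478 = 0.32956 ≈ 0.3296.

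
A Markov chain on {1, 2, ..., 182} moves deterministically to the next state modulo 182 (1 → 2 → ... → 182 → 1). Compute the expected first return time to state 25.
E[T_25 | X_0 = 25] = 182

The chain cycles deterministically, so starting at state 25 it returns in exactly 182 steps. Equivalently, the stationary distribution is uniform π_j = 1/182 for every state j, so by Kac's formula E[T_25] = 1/π_25 = 182.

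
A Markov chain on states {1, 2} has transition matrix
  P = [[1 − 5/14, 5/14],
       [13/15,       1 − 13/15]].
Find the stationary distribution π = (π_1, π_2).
π_1 = 182/257, π_2 = 75/257

Solve πP = π with π_1 + π_2 = 1. From πP = π: π_1 · (1 − 5/14) + π_2 · 13/15 = π_1 ⇒ π_2 · 13/15 = π_1 · 5/14 ⇒ π_2/π_1 = (5/14)/(13/15) = 75/182. Together with π_1 + π_2 = 1:
  π_1 = (13/15)/(5/14 + 13/15) = (13/15)/(257/210) = 182/257,
  π_2 = (5/14)/(5/14 + 13/15) = (5/14)/(257/210) = 75/257.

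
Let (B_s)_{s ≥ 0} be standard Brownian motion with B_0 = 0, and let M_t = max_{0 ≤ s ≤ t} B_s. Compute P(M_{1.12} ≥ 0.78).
P(M_{1.12} ≥ 0.78) = 2·P(B_{1.12} ≥ 0.78) = 2(1 − Φ(0.78/√1.12)) ≈ 0.4611

By the reflection principle for Brownian motion, P(M_t ≥ a) = 2 · P(B_t ≥ a) for a ≥ 0. Since B_t ~ N(0, t), P(B_t ≥ 0.78) = 1 − Φ(0.78/√t) = 1 − Φ(0.78/√1.12) = 1 − Φ(0.7370). So
  P(M_{1.12} ≥ 0.78) = 2(1 − Φ(0.7370)) ≈ 0.4611.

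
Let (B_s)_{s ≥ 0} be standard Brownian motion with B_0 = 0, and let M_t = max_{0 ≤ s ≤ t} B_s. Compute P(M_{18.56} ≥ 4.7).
P(M_{18.56} ≥ 4.7) = 2·P(B_{18.56} ≥ 4.7) = 2(1 − Φ(4.7/√18.56)) ≈ 0.2753

By the reflection principle for Brownian motion, P(M_t ≥ a) = 2 · P(B_t ≥ a) for a ≥ 0. Since B_t ~ N(0, t), P(B_t ≥ 4.7) = 1 − Φ(4.7/√t) = 1 − Φ(4.7/√18.56) = 1 − Φ(1.0910). So
  P(M_{18.56} ≥ 4.7) = 2(1 − Φ(1.0910)) ≈ 0.2753.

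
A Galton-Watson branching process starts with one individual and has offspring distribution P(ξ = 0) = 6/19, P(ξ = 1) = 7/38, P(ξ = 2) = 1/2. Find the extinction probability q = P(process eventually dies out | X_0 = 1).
q = 12/19

The pgf is f(s) = 6/19 + 7/38·s + 1/2·s². The extinction probability q is the smallest fixed point of f in [0, 1]. Setting s = f(s):
  1/2·s² + (7/38 − 1)·s + 6/19 = 0
  1/2·s² − (6/19 + 1/2)·s + 6/19 = 0
which factors as (s − 1)·(1/2·s − 6/19) = 0, giving roots s = 1 and s = (6/19)/(1/2) = 12/19.
Mean offspring μ = 7/38 + 2·1/2 = 45/38 > 1 (supercritical), so q < 1. The extinction probability is the smaller root: q = (6/19)/(1/2) = 12/19.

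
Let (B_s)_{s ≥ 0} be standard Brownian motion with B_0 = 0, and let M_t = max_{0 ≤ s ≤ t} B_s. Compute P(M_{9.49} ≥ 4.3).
P(M_{9.49} ≥ 4.3) = 2·P(B_{9.49} ≥ 4.3) = 2(1 − Φ(4.3/√9.49)) ≈ 0.1628

By the reflection principle for Brownian motion, P(M_t ≥ a) = 2 · P(B_t ≥ a) for a ≥ 0. Since B_t ~ N(0, t), P(B_t ≥ 4.3) = 1 − Φ(4.3/√t) = 1 − Φ(4.3/√9.49) = 1 − Φ(1.3958). So
  P(M_{9.49} ≥ 4.3) = 2(1 − Φ(1.3958)) ≈ 0.1628.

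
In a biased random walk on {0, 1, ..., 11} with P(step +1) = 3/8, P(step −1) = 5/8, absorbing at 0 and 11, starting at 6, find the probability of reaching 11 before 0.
P(hit 11 before 0) = (1 − (5/3)^6) / (1 − (5/3)^11) = 1809864/24325489

Let u_k denote P(reach 11 before 0 | start at k). Boundary: u_0 = 0, u_11 = 1. Recurrence: u_k = 3/8·u_{k+1} + 5/8·u_{k-1} for 1 ≤ k ≤ 10. Try u_k = A + B·r^k with r = q/p = (5/8)/(3/8) = 5/3. Substitution satisfies the recurrence; boundary conditions give:
  u_k = (1 − r^k) / (1 − r^N) = (1 − (5/3)^6) / (1 − (5/3)^11) = 1809864/24325489.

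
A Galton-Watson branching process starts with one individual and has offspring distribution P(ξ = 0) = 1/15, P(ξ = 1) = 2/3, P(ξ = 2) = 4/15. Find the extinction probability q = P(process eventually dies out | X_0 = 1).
q = 1/4

The pgf is f(s) = 1/15 + 2/3·s + 4/15·s². The extinction probability q is the smallest fixed point of f in [0, 1]. Setting s = f(s):
  4/15·s² + (2/3 − 1)·s + 1/15 = 0
  4/15·s² − (1/15 + 4/15)·s + 1/15 = 0
which factors as (s − 1)·(4/15·s − 1/15) = 0, giving roots s = 1 and s = (1/15)/(4/15) = 1/4.
Mean offspring μ = 2/3 + 2·4/15 = 6/5 > 1 (supercritical), so q < 1. The extinction probability is the smaller root: q = (1/15)/(4/15) = 1/4.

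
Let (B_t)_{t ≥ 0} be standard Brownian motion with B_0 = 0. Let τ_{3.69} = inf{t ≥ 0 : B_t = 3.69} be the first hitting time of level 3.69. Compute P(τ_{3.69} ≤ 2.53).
P(τ_{3.69} ≤ 2.53) = 2(1 − Φ(3.69/√2.53)) = 2(1 − Φ(2.3199)) ≈ 0.0203

By the reflection principle for standard BM, P(τ_b ≤ t) = 2 · P(B_t ≥ b). Since B_t ~ N(0, t), P(B_t ≥ 3.69) = 1 − Φ(3.69/√t) = 1 − Φ(3.69/√2.53) = 1 − Φ(2.3199) ≈ 0.01017. Doubling: P(τ_{3.69} ≤ 2.53) ≈ 2 · 0.01017 = 0.02034 ≈ 0.0203.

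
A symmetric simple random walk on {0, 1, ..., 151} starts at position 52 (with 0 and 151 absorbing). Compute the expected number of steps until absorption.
E[τ | X_0 = 52] = 5148

Let v_k = E[τ | X_0 = k]. Boundary: v_0 = v_151 = 0. Recurrence: v_k = 1 + (v_{k-1} + v_{k+1})/2 for 1 ≤ k ≤ 150. The particular solution to v_k − (v_{k-1} + v_{k+1})/2 = 1 is v_k = −k^2. Adding homogeneous solution A + B k and matching boundaries gives v_k = k (151 − k). Substituting k = 52: v_52 = 52 · 99 = 5148.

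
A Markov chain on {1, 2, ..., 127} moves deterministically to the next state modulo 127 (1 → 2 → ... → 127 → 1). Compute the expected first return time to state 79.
E[T_79 | X_0 = 79] = 127

The chain cycles deterministically, so starting at state 79 it returns in exactly 127 steps. Equivalently, the stationary distribution is uniform π_j = 1/127 for every state j, so by Kac's formula E[T_79] = 1/π_79 = 127.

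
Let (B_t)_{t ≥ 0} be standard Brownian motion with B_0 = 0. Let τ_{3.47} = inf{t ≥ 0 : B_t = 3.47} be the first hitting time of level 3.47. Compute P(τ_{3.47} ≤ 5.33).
P(τ_{3.47} ≤ 5.33) = 2(1 − Φ(3.47/√5.33)) = 2(1 − Φ(1.5030)) ≈ 0.1328

By the reflection principle for standard BM, P(τ_b ≤ t) = 2 · P(B_t ≥ b). Since B_t ~ N(0, t), P(B_t ≥ 3.47) = 1 − Φ(3.47/√t) = 1 − Φ(3.47/√5.33) = 1 − Φ(1.5030) ≈ 0.06642. Doubling: P(τ_{3.47} ≤ 5.33) ≈ 2 · 0.06642 = 0.13284 ≈ 0.1328.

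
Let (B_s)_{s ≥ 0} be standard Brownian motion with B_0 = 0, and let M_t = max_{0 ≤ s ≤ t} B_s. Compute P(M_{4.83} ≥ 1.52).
P(M_{4.83} ≥ 1.52) = 2·P(B_{4.83} ≥ 1.52) = 2(1 − Φ(1.52/√4.83)) ≈ 0.4892

By the reflection principle for Brownian motion, P(M_t ≥ a) = 2 · P(B_t ≥ a) for a ≥ 0. Since B_t ~ N(0, t), P(B_t ≥ 1.52) = 1 − Φ(1.52/√t) = 1 − Φ(1.52/√4.83) = 1 − Φ(0.6916). So
  P(M_{4.83} ≥ 1.52) = 2(1 − Φ(0.6916)) ≈ 0.4892.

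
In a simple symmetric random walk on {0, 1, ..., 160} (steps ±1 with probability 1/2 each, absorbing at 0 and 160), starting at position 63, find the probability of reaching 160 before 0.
P(hit 160 before 0) = 63/160

Let u_k = P(hit 160 before 0 | start at k). Then u_0 = 0, u_160 = 1, and u_k = u_{k-1}/2 + u_{k+1}/2 for 1 ≤ k ≤ 159. This harmonic recurrence is solved by u_k = k/160, giving u_63 = 63/160.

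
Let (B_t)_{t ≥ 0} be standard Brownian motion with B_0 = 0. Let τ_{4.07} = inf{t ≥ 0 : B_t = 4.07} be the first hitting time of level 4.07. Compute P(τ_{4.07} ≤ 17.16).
P(τ_{4.07} ≤ 17.16) = 2(1 − Φ(4.07/√17.16)) = 2(1 − Φ(0.9825)) ≈ 0.3259

By the reflection principle for standard BM, P(τ_b ≤ t) = 2 · P(B_t ≥ b). Since B_t ~ N(0, t), P(B_t ≥ 4.07) = 1 − Φ(4.07/√t) = 1 − Φ(4.07/√17.16) = 1 − Φ(0.9825) ≈ 0.16293. Doubling: P(τ_{4.07} ≤ 17.16) ≈ 2 · 0.16293 = 0.32586 ≈ 0.3259.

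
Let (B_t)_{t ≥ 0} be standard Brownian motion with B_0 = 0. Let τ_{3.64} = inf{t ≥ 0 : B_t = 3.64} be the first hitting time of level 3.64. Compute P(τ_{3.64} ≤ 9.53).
P(τ_{3.64} ≤ 9.53) = 2(1 − Φ(3.64/√9.53)) = 2(1 − Φ(1.1791)) ≈ 0.2384

By the reflection principle for standard BM, P(τ_b ≤ t) = 2 · P(B_t ≥ b). Since B_t ~ N(0, t), P(B_t ≥ 3.64) = 1 − Φ(3.64/√t) = 1 − Φ(3.64/√9.53) = 1 − Φ(1.1791) ≈ 0.11918. Doubling: P(τ_{3.64} ≤ 9.53) ≈ 2 · 0.11918 = 0.23836 ≈ 0.2384.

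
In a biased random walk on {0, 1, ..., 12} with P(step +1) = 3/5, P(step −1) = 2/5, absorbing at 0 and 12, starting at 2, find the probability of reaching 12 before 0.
P(hit 12 before 0) = (1 − (2/3)^2) / (1 − (2/3)^12) = 59049/105469

Let u_k denote P(reach 12 before 0 | start at k). Boundary: u_0 = 0, u_12 = 1. Recurrence: u_k = 3/5·u_{k+1} + 2/5·u_{k-1} for 1 ≤ k ≤ 11. Try u_k = A + B·r^k with r = q/p = (2/5)/(3/5) = 2/3. Substitution satisfies the recurrence; boundary conditions give:
  u_k = (1 − r^k) / (1 − r^N) = (1 − (2/3)^2) / (1 − (2/3)^12) = 59049/105469.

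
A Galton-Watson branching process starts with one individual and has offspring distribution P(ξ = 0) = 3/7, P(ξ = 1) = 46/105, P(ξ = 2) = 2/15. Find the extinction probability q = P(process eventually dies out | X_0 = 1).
q = 1

Mean offspring μ = 0·3/7 + 1·46/105 + 2·2/15 = 74/105 ≤ 1. For μ ≤ 1 with offspring not concentrated at 1, the Galton-Watson process goes extinct almost surely, so q = 1.
(Algebraic check: The pgf is f(s) = 3/7 + 46/105·s + 2/15·s². The extinction probability q is the smallest fixed point of f in [0, 1]. Setting s = f(s):
  2/15·s² + (46/105 − 1)·s + 3/7 = 0
  2/15·s² − (3/7 + 2/15)·s + 3/7 = 0
which factors as (s − 1)·(2/15·s − 3/7) = 0, giving roots s = 1 and s = (3/7)/(2/15) = 45/14. Since 45/14 ≥ 1, the smallest root in [0, 1] is s = 1.)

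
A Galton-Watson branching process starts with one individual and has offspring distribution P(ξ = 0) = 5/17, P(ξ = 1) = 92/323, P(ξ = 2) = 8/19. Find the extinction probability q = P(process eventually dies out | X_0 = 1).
q = 95/136

The pgf is f(s) = 5/17 + 92/323·s + 8/19·s². The extinction probability q is the smallest fixed point of f in [0, 1]. Setting s = f(s):
  8/19·s² + (92/323 − 1)·s + 5/17 = 0
  8/19·s² − (5/17 + 8/19)·s + 5/17 = 0
which factors as (s − 1)·(8/19·s − 5/17) = 0, giving roots s = 1 and s = (5/17)/(8/19) = 95/136.
Mean offspring μ = 92/323 + 2·8/19 = 364/323 > 1 (supercritical), so q < 1. The extinction probability is the smaller root: q = (5/17)/(8/19) = 95/136.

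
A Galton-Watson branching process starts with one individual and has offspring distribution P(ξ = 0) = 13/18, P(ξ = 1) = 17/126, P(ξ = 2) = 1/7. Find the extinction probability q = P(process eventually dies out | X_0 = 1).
q = 1

Mean offspring μ = 0·13/18 + 1·17/126 + 2·1/7 = 53/126 ≤ 1. For μ ≤ 1 with offspring not concentrated at 1, the Galton-Watson process goes extinct almost surely, so q = 1.
(Algebraic check: The pgf is f(s) = 13/18 + 17/126·s + 1/7·s². The extinction probability q is the smallest fixed point of f in [0, 1]. Setting s = f(s):
  1/7·s² + (17/126 − 1)·s + 13/18 = 0
  1/7·s² − (13/18 + 1/7)·s + 13/18 = 0
which factors as (s − 1)·(1/7·s − 13/18) = 0, giving roots s = 1 and s = (13/18)/(1/7) = 91/18. Since 91/18 ≥ 1, the smallest root in [0, 1] is s = 1.)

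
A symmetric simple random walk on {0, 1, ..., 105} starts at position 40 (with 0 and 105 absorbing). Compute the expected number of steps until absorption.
E[τ | X_0 = 40] = 2600

Let v_k = E[τ | X_0 = k]. Boundary: v_0 = v_105 = 0. Recurrence: v_k = 1 + (v_{k-1} + v_{k+1})/2 for 1 ≤ k ≤ 104. The particular solution to v_k − (v_{k-1} + v_{k+1})/2 = 1 is v_k = −k^2. Adding homogeneous solution A + B k and matching boundaries gives v_k = k (105 − k). Substituting k = 40: v_40 = 40 · 65 = 2600.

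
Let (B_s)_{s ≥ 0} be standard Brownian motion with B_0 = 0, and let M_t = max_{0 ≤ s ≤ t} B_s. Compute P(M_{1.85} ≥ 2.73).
P(M_{1.85} ≥ 2.73) = 2·P(B_{1.85} ≥ 2.73) = 2(1 − Φ(2.73/√1.85)) ≈ 0.0447

By the reflection principle for Brownian motion, P(M_t ≥ a) = 2 · P(B_t ≥ a) for a ≥ 0. Since B_t ~ N(0, t), P(B_t ≥ 2.73) = 1 − Φ(2.73/√t) = 1 − Φ(2.73/√1.85) = 1 − Φ(2.0071). So
  P(M_{1.85} ≥ 2.73) = 2(1 − Φ(2.0071)) ≈ 0.0447.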